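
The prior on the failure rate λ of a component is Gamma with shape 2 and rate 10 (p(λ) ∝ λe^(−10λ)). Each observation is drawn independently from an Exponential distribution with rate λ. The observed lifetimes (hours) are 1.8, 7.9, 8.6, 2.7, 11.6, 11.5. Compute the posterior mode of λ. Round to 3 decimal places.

The Exponential(rate=λ) likelihood is ∝ λ^n e^(−λΣtᵢ). Here n = 6 and Σtᵢ = 1.8 + 7.9 + 8.6 + 2.7 + 11.6 + 11.5 = 44.1.
Posterior ∝ λe^(−10λ) · λ^6e^(−44.1λ) = λ^7e^(−54.1λ), i.e. Gamma(8, 54.1).
Mode = (a−1)/b = 7/54.1 ≈ 0.129.

λ̂_MAP = 0.129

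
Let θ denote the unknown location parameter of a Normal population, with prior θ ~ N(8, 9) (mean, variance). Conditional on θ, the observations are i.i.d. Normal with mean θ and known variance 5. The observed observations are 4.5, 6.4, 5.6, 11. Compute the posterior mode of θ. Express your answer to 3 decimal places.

θ̂_MAP = 7.012

n = 4; x̄ = (4.5 + 6.4 + 5.6 + 11)/4 = 27.5/4 = 6.875.
For a Normal prior and Normal likelihood with known variance, the posterior is Normal; its mode equals its mean, the precision-weighted average.
Prior precision 1/σ₀² = 1/9; data precision n/σ² = 4/5 = 0.8.
θ̂ = ((1/9)·8 + 0.8·6.875) / (1/9 + 0.8) = (115/18)/(41/45) = 575/82 ≈ 7.012.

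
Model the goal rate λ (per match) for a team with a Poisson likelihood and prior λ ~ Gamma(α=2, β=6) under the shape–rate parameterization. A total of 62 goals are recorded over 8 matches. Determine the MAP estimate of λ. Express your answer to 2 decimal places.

Σxᵢ = 62, n = 8.
Posterior ∝ λe^(−6λ) · λ^62e^(−8λ) = λ^63e^(−14λ), i.e. Gamma(shape=64, rate=14).
The mode of a Gamma(a, b) with a ≥ 1 (shape–rate) is (a−1)/b = 63/14 ≈ 4.50.

λ̂_MAP = 4.50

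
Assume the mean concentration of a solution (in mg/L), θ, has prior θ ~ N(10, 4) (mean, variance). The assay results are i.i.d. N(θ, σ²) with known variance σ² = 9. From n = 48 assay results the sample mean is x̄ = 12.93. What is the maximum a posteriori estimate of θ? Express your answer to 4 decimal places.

n = 48, x̄ = 12.93.
For a Normal prior and Normal likelihood with known variance, the posterior is Normal; its mode equals its mean, the precision-weighted average.
Prior precision 1/σ₀² = 1/4 = 0.25; data precision n/σ² = 48/9 = 16/3.
θ̂ = (0.25·10 + (16/3)·12.93) / (0.25 + 16/3) = 71.46/(67/12) = 21438/1675 ≈ 12.7988.

θ̂_MAP = 12.7988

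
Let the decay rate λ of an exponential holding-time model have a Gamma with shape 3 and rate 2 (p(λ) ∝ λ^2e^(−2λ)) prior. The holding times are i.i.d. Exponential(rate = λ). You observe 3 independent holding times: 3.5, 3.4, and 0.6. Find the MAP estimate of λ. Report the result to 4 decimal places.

The Exponential(rate=λ) likelihood is ∝ λ^n e^(−λΣtᵢ). Here n = 3 and Σtᵢ = 3.5 + 3.4 + 0.6 = 7.5.
Posterior ∝ λ^2e^(−2λ) · λ^3e^(−7.5λ) = λ^5e^(−9.5λ), i.e. Gamma(6, 9.5).
Mode = (a−1)/b = 5/9.5 ≈ 0.5263.

λ̂_MAP = 0.5263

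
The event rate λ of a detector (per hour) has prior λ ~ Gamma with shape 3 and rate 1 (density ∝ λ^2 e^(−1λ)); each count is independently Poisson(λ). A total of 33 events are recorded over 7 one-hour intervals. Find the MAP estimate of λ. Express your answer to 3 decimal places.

Σxᵢ = 33, n = 7.
Posterior ∝ λ^2e^(−1λ) · λ^33e^(−7λ) = λ^35e^(−8λ), i.e. Gamma(shape=36, rate=8).
The mode of a Gamma(a, b) with a ≥ 1 (shape–rate) is (a−1)/b = 35/8 ≈ 4.375.

λ̂_MAP = 4.375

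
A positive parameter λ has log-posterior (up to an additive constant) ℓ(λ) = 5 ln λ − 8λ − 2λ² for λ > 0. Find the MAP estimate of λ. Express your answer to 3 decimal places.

ℓ'(λ) = 5/λ − 8 − 4λ. Setting this to zero and multiplying by λ: 4λ² + 8λ − 5 = 0.
λ = (−8 + √(8² + 4·4·5)) / (2·4) = (−8 + √144) / 8 = (−8 + 12)/8 = 1/2.
ℓ''(λ) = −5/λ² − 4 < 0, confirming a maximum.

λ̂_MAP = 0.500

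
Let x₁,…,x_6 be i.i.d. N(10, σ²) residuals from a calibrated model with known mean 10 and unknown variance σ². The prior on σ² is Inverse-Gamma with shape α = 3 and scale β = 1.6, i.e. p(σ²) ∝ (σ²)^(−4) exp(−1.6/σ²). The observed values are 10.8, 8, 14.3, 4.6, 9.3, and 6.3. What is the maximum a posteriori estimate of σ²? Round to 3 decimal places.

σ̂²_MAP = 4.976

Sum of squared deviations about the known mean: SS = (10.8−10)² + (8−10)² + (14.3−10)² + (4.6−10)² + (9.3−10)² + (6.3−10)² = 66.47.
The Normal likelihood contributes (σ²)^(−n/2) exp(−SS/(2σ²)), so the posterior is Inverse-Gamma(α + n/2, β + SS/2) = Inverse-Gamma(6, 34.835).
The mode of Inverse-Gamma(a, b) is b/(a+1) = 34.835/7 ≈ 4.976.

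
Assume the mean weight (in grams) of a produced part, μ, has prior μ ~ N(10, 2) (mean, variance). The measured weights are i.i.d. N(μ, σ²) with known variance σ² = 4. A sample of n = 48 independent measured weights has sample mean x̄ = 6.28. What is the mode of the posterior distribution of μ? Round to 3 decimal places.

μ̂_MAP = 6.429

n = 48, x̄ = 6.28.
For a Normal prior and Normal likelihood with known variance, the posterior is Normal; its mode equals its mean, the precision-weighted average.
Prior precision 1/σ₀² = 1/2 = 0.5; data precision n/σ² = 48/4 = 12.
μ̂ = (0.5·10 + 12·6.28) / (0.5 + 12) = 80.36/12.5 = 6.4288 ≈ 6.429.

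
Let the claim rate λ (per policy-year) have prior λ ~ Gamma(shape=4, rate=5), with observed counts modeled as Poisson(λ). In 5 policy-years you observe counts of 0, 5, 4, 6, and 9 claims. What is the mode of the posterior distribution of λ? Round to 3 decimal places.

λ̂_MAP = 2.700

Σxᵢ = 0+5+4+6+9 = 24, with n = 5.
Posterior ∝ λ^3e^(−5λ) · λ^24e^(−5λ) = λ^27e^(−10λ), i.e. Gamma(shape=28, rate=10).
The mode of a Gamma(a, b) with a ≥ 1 (shape–rate) is (a−1)/b = 27/10 ≈ 2.700.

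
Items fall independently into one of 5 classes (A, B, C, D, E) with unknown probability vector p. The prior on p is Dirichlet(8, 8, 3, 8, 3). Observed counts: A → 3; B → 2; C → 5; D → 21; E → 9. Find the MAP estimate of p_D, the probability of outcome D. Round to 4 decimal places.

The posterior is Dirichlet(αᵢ + nᵢ) = Dirichlet(11, 10, 8, 29, 12).
For a Dirichlet(a₁,…,a_K) with all aᵢ > 1, the mode has j-th component (aⱼ − 1)/(Σaᵢ − K).
Here Σaᵢ = 70 and K = 5, so p_D = (29 − 1)/(70 − 5) = 28/65 ≈ 0.4308.

MAP estimate of p_D = 0.4308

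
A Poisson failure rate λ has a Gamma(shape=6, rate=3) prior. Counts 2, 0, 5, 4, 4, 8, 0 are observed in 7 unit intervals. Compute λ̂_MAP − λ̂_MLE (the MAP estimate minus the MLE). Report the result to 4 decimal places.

Σxᵢ = 23. Posterior is Gamma(29, 10); MAP = (29−1)/10 = 28/10 ≈ 2.80000.
MLE = x̄ = 23/7 ≈ 3.28571.
Difference = 28/10 − 23/7 = -17/35 ≈ -0.4857.

MAP − MLE = -0.4857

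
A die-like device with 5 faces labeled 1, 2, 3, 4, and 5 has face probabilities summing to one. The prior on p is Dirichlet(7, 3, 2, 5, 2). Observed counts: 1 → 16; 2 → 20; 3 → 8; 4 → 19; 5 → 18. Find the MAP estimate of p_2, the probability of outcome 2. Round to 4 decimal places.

MAP estimate: 0.2316

The posterior is Dirichlet(αᵢ + nᵢ) = Dirichlet(23, 23, 10, 24, 20).
For a Dirichlet(a₁,…,a_K) with all aᵢ > 1, the mode has j-th component (aⱼ − 1)/(Σaᵢ − K).
Here Σaᵢ = 100 and K = 5, so p_2 = (23 − 1)/(100 − 5) = 22/95 ≈ 0.2316.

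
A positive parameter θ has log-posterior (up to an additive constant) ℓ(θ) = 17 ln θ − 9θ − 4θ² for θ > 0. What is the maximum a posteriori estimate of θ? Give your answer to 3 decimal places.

ℓ'(θ) = 17/θ − 9 − 8θ. Setting this to zero and multiplying by θ: 8θ² + 9θ − 17 = 0.
θ = (−9 + √(9² + 4·8·17)) / (2·8) = (−9 + √625) / 16 = (−9 + 25)/16 = 1.
ℓ''(θ) = −17/θ² − 8 < 0, confirming a maximum.

θ̂_MAP = 1.000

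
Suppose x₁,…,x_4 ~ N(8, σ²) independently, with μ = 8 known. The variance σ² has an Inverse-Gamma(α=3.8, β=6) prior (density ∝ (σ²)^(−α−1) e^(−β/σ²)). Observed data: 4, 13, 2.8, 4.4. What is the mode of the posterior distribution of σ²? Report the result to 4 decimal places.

Sum of squared deviations about the known mean: SS = (4−8)² + (13−8)² + (2.8−8)² + (4.4−8)² = 81.
The Normal likelihood contributes (σ²)^(−n/2) exp(−SS/(2σ²)), so the posterior is Inverse-Gamma(α + n/2, β + SS/2) = Inverse-Gamma(5.8, 46.5).
The mode of Inverse-Gamma(a, b) is b/(a+1) = 46.5/6.8 ≈ 6.8382.

σ̂²_MAP = 6.8382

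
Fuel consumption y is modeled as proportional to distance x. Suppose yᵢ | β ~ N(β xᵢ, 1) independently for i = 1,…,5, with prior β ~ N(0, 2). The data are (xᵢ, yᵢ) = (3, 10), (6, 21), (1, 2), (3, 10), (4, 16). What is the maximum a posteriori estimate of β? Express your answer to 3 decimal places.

β̂_MAP = 3.524

log p(β | y) = −Σ(yᵢ − βxᵢ)²/(2·1) − β²/(2·2) + const.
Setting the derivative to zero: Σxᵢ(yᵢ − βxᵢ)/1 − β/2 = 0, so β = Σxᵢyᵢ / (Σxᵢ² + σ²/τ²).
Σxᵢyᵢ = 3·10 + 6·21 + 1·2 + 3·10 + 4·16 = 252; Σxᵢ² = 71; σ²/τ² = 0.5.
β̂_MAP = 252 / (71 + 0.5) = 252/71.5 ≈ 3.524.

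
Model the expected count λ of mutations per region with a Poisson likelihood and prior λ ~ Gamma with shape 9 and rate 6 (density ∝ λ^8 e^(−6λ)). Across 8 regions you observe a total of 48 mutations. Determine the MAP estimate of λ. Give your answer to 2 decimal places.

Σxᵢ = 48, n = 8.
Posterior ∝ λ^8e^(−6λ) · λ^48e^(−8λ) = λ^56e^(−14λ), i.e. Gamma(shape=57, rate=14).
The mode of a Gamma(a, b) with a ≥ 1 (shape–rate) is (a−1)/b = 56/14 ≈ 4.00.

λ̂_MAP = 4.00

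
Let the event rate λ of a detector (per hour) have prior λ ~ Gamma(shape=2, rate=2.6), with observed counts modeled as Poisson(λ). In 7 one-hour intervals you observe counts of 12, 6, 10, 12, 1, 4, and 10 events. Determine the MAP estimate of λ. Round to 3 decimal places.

Σxᵢ = 12+6+10+12+1+4+10 = 55, with n = 7.
Posterior ∝ λe^(−2.6λ) · λ^55e^(−7λ) = λ^56e^(−9.6λ), i.e. Gamma(shape=57, rate=9.6).
The mode of a Gamma(a, b) with a ≥ 1 (shape–rate) is (a−1)/b = 56/9.6 ≈ 5.833.

λ̂_MAP = 5.833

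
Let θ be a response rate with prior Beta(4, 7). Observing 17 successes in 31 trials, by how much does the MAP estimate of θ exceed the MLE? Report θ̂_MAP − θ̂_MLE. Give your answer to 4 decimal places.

MAP − MLE = -0.0484

Posterior is Beta(21, 21); MAP = (21−1)/(42−2) = 20/40 ≈ 0.50000.
MLE ignores the prior: θ̂_MLE = k/n = 17/31 ≈ 0.54839.
Difference = 20/40 − 17/31 = -3/62 ≈ -0.0484.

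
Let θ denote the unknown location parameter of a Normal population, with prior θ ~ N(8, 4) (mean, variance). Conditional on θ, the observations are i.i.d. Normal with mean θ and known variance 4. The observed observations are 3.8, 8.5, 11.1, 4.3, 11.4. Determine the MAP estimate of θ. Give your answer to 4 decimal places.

n = 5; x̄ = (3.8 + 8.5 + 11.1 + 4.3 + 11.4)/5 = 39.1/5 = 7.82.
For a Normal prior and Normal likelihood with known variance, the posterior is Normal; its mode equals its mean, the precision-weighted average.
Prior precision 1/σ₀² = 1/4 = 0.25; data precision n/σ² = 5/4 = 1.25.
θ̂ = (0.25·8 + 1.25·7.82) / (0.25 + 1.25) = 11.775/1.5 = 7.8500.

θ̂_MAP = 7.8500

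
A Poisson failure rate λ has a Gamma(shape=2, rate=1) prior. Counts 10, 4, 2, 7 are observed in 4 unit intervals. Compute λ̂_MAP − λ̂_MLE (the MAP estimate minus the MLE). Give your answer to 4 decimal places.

Σxᵢ = 23. Posterior is Gamma(25, 5); MAP = (25−1)/5 = 24/5 ≈ 4.80000.
MLE = x̄ = 23/4 ≈ 5.75000.
Difference = 24/5 − 23/4 = -19/20 ≈ -0.9500.

MAP − MLE = -0.9500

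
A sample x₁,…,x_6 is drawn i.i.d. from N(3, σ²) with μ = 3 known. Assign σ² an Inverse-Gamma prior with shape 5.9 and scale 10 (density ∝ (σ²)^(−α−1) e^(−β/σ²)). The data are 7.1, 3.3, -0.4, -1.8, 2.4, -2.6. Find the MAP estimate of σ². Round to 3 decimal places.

Sum of squared deviations about the known mean: SS = (7.1−3)² + (3.3−3)² + (-0.4−3)² + (-1.8−3)² + (2.4−3)² + (-2.6−3)² = 83.22.
The Normal likelihood contributes (σ²)^(−n/2) exp(−SS/(2σ²)), so the posterior is Inverse-Gamma(α + n/2, β + SS/2) = Inverse-Gamma(8.9, 51.61).
The mode of Inverse-Gamma(a, b) is b/(a+1) = 51.61/9.9 ≈ 5.213.

σ̂²_MAP = 5.213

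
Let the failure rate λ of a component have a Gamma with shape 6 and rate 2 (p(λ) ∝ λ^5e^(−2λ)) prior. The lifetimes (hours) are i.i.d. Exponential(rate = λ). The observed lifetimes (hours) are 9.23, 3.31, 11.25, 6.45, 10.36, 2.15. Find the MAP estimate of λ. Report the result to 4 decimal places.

The Exponential(rate=λ) likelihood is ∝ λ^n e^(−λΣtᵢ). Here n = 6 and Σtᵢ = 9.23 + 3.31 + 11.25 + 6.45 + 10.36 + 2.15 = 42.75.
Posterior ∝ λ^5e^(−2λ) · λ^6e^(−42.75λ) = λ^11e^(−44.75λ), i.e. Gamma(12, 44.75).
Mode = (a−1)/b = 11/44.75 ≈ 0.2458.

λ̂_MAP = 0.2458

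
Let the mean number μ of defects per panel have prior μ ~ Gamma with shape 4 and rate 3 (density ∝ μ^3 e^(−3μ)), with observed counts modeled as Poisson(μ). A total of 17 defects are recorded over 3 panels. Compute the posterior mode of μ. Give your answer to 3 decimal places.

μ̂_MAP = 3.333

Σxᵢ = 17, n = 3.
Posterior ∝ μ^3e^(−3μ) · μ^17e^(−3μ) = μ^20e^(−6μ), i.e. Gamma(shape=21, rate=6).
The mode of a Gamma(a, b) with a ≥ 1 (shape–rate) is (a−1)/b = 20/6 ≈ 3.333.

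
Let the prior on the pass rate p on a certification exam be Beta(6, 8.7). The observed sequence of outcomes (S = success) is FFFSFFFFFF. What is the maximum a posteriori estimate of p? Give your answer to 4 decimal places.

p̂_MAP = 0.2643

Prior: Beta(6, 8.7).
Data: 1 success in 10 trials (from the sequence). The binomial likelihood contributes p(1−p)^9, so the posterior is Beta(6+1, 8.7+9) = Beta(7, 17.7).
For Beta(a, b) with a, b > 1 the mode is (a−1)/(a+b−2) = 6/22.7 ≈ 0.2643.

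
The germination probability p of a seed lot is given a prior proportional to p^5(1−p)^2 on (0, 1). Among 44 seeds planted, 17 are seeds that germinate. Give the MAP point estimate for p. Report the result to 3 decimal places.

The prior density ∝ p^5(1−p)^2 is the kernel of Beta(6, 3).
Data: 17 successes in 44 trials. The binomial likelihood contributes p^17(1−p)^27, so the posterior is Beta(6+17, 3+27) = Beta(23, 30).
For Beta(a, b) with a, b > 1 the mode is (a−1)/(a+b−2) = 22/51 ≈ 0.431.

p̂_MAP = 0.431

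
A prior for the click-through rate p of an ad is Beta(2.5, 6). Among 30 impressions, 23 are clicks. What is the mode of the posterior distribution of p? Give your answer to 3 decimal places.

Prior: Beta(2.5, 6).
Data: 23 successes in 30 trials. The binomial likelihood contributes p^23(1−p)^7, so the posterior is Beta(2.5+23, 6+7) = Beta(25.5, 13).
For Beta(a, b) with a, b > 1 the mode is (a−1)/(a+b−2) = 24.5/36.5 ≈ 0.671.

p̂_MAP = 0.671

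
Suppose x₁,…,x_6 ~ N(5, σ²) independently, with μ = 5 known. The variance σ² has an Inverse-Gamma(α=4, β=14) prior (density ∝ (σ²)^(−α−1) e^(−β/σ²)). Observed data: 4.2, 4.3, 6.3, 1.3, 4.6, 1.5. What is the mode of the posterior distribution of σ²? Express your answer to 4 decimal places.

Sum of squared deviations about the known mean: SS = (4.2−5)² + (4.3−5)² + (6.3−5)² + (1.3−5)² + (4.6−5)² + (1.5−5)² = 28.92.
The Normal likelihood contributes (σ²)^(−n/2) exp(−SS/(2σ²)), so the posterior is Inverse-Gamma(α + n/2, β + SS/2) = Inverse-Gamma(7, 28.46).
The mode of Inverse-Gamma(a, b) is b/(a+1) = 28.46/8 ≈ 3.5575.

σ̂²_MAP = 3.5575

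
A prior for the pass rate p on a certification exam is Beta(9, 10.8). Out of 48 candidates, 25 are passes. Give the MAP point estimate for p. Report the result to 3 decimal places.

Prior: Beta(9, 10.8).
Data: 25 successes in 48 trials. The binomial likelihood contributes p^25(1−p)^23, so the posterior is Beta(9+25, 10.8+23) = Beta(34, 33.8).
For Beta(a, b) with a, b > 1 the mode is (a−1)/(a+b−2) = 33/65.8 ≈ 0.502.

p̂_MAP = 0.502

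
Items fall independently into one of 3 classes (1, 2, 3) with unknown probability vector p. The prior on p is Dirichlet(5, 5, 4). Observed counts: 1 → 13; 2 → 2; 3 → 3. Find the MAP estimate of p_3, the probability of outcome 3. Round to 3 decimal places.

The posterior is Dirichlet(αᵢ + nᵢ) = Dirichlet(18, 7, 7).
For a Dirichlet(a₁,…,a_K) with all aᵢ > 1, the mode has j-th component (aⱼ − 1)/(Σaᵢ − K).
Here Σaᵢ = 32 and K = 3, so p_3 = (7 − 1)/(32 − 3) = 6/29 ≈ 0.207.

MAP estimate: 0.207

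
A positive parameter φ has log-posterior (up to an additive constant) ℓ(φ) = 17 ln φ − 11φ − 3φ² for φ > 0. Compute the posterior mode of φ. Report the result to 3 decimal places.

ℓ'(φ) = 17/φ − 11 − 6φ. Setting this to zero and multiplying by φ: 6φ² + 11φ − 17 = 0.
φ = (−11 + √(11² + 4·6·17)) / (2·6) = (−11 + √529) / 12 = (−11 + 23)/12 = 1.
ℓ''(φ) = −17/φ² − 6 < 0, confirming a maximum.

φ̂_MAP = 1.000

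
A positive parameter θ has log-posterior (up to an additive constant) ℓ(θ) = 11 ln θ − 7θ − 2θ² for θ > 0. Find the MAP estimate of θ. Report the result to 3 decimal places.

θ̂_MAP = 1.000

ℓ'(θ) = 11/θ − 7 − 4θ. Setting this to zero and multiplying by θ: 4θ² + 7θ − 11 = 0.
θ = (−7 + √(7² + 4·4·11)) / (2·4) = (−7 + √225) / 8 = (−7 + 15)/8 = 1.
ℓ''(θ) = −11/θ² − 4 < 0, confirming a maximum.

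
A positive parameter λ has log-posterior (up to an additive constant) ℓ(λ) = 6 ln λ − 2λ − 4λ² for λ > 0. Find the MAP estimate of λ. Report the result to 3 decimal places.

ℓ'(λ) = 6/λ − 2 − 8λ. Setting this to zero and multiplying by λ: 8λ² + 2λ − 6 = 0.
λ = (−2 + √(2² + 4·8·6)) / (2·8) = (−2 + √196) / 16 = (−2 + 14)/16 = 3/4.
ℓ''(λ) = −6/λ² − 8 < 0, confirming a maximum.

λ̂_MAP = 0.750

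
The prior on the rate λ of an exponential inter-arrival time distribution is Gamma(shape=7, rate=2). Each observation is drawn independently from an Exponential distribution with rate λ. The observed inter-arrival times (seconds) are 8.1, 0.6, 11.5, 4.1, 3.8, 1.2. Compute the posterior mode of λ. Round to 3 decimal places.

The Exponential(rate=λ) likelihood is ∝ λ^n e^(−λΣtᵢ). Here n = 6 and Σtᵢ = 8.1 + 0.6 + 11.5 + 4.1 + 3.8 + 1.2 = 29.3.
Posterior ∝ λ^6e^(−2λ) · λ^6e^(−29.3λ) = λ^12e^(−31.3λ), i.e. Gamma(13, 31.3).
Mode = (a−1)/b = 12/31.3 ≈ 0.383.

λ̂_MAP = 0.383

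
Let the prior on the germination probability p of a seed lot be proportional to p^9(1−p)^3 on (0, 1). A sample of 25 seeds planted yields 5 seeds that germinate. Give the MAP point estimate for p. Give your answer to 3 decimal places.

p̂_MAP = 0.378

The prior density ∝ p^9(1−p)^3 is the kernel of Beta(10, 4).
Data: 5 successes in 25 trials. The binomial likelihood contributes p^5(1−p)^20, so the posterior is Beta(10+5, 4+20) = Beta(15, 24).
For Beta(a, b) with a, b > 1 the mode is (a−1)/(a+b−2) = 14/37 ≈ 0.378.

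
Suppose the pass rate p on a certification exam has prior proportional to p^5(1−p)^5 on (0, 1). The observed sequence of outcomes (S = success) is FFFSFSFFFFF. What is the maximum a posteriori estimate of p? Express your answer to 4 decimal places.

p̂_MAP = 0.3333

The prior density ∝ p^5(1−p)^5 is the kernel of Beta(6, 6).
Data: 2 successes in 11 trials (from the sequence). The binomial likelihood contributes p^2(1−p)^9, so the posterior is Beta(6+2, 6+9) = Beta(8, 15).
For Beta(a, b) with a, b > 1 the mode is (a−1)/(a+b−2) = 7/21 ≈ 0.3333.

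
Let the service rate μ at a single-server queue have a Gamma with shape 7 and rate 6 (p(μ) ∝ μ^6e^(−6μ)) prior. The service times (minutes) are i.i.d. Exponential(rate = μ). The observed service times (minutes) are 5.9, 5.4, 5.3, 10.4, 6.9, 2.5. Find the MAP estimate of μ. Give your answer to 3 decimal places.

The Exponential(rate=μ) likelihood is ∝ μ^n e^(−μΣtᵢ). Here n = 6 and Σtᵢ = 5.9 + 5.4 + 5.3 + 10.4 + 6.9 + 2.5 = 36.4.
Posterior ∝ μ^6e^(−6μ) · μ^6e^(−36.4μ) = μ^12e^(−42.4μ), i.e. Gamma(13, 42.4).
Mode = (a−1)/b = 12/42.4 ≈ 0.283.

μ̂_MAP = 0.283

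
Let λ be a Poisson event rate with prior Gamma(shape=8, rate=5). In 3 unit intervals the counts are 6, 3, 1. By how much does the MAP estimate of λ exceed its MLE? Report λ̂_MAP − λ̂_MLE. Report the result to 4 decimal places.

MAP − MLE = -1.2083

Σxᵢ = 10. Posterior is Gamma(18, 8); MAP = (18−1)/8 = 17/8 ≈ 2.12500.
MLE = x̄ = 10/3 ≈ 3.33333.
Difference = 17/8 − 10/3 = -29/24 ≈ -1.2083.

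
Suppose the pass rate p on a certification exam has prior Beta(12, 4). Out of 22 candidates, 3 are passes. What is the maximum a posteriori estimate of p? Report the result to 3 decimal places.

p̂_MAP = 0.389

Prior: Beta(12, 4).
Data: 3 successes in 22 trials. The binomial likelihood contributes p^3(1−p)^19, so the posterior is Beta(12+3, 4+19) = Beta(15, 23).
For Beta(a, b) with a, b > 1 the mode is (a−1)/(a+b−2) = 14/36 ≈ 0.389.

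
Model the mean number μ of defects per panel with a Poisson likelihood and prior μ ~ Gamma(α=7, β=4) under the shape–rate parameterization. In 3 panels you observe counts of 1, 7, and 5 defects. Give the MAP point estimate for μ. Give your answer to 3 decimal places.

Σxᵢ = 1+7+5 = 13, with n = 3.
Posterior ∝ μ^6e^(−4μ) · μ^13e^(−3μ) = μ^19e^(−7μ), i.e. Gamma(shape=20, rate=7).
The mode of a Gamma(a, b) with a ≥ 1 (shape–rate) is (a−1)/b = 19/7 ≈ 2.714.

μ̂_MAP = 2.714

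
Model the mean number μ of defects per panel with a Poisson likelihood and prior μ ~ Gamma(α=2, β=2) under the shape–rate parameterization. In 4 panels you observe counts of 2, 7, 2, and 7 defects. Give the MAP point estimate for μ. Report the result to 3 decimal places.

μ̂_MAP = 3.167

Σxᵢ = 2+7+2+7 = 18, with n = 4.
Posterior ∝ μe^(−2μ) · μ^18e^(−4μ) = μ^19e^(−6μ), i.e. Gamma(shape=20, rate=6).
The mode of a Gamma(a, b) with a ≥ 1 (shape–rate) is (a−1)/b = 19/6 ≈ 3.167.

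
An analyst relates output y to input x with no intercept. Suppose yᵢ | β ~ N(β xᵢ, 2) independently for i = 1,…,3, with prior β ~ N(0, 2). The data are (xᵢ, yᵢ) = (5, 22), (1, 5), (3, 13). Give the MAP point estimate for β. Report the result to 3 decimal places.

log p(β | y) = −Σ(yᵢ − βxᵢ)²/(2·2) − β²/(2·2) + const.
Setting the derivative to zero: Σxᵢ(yᵢ − βxᵢ)/2 − β/2 = 0, so β = Σxᵢyᵢ / (Σxᵢ² + σ²/τ²).
Σxᵢyᵢ = 5·22 + 1·5 + 3·13 = 154; Σxᵢ² = 35; σ²/τ² = 1.
β̂_MAP = 154 / (35 + 1) = 154/36 ≈ 4.278.

β̂_MAP = 4.278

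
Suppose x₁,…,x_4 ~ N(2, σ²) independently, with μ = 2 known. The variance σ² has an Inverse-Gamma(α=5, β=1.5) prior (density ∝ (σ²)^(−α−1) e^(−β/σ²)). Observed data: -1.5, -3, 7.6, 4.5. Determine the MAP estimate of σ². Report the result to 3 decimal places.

σ̂²_MAP = 4.866

Sum of squared deviations about the known mean: SS = (-1.5−2)² + (-3−2)² + (7.6−2)² + (4.5−2)² = 74.86.
The Normal likelihood contributes (σ²)^(−n/2) exp(−SS/(2σ²)), so the posterior is Inverse-Gamma(α + n/2, β + SS/2) = Inverse-Gamma(7, 38.93).
The mode of Inverse-Gamma(a, b) is b/(a+1) = 38.93/8 ≈ 4.866.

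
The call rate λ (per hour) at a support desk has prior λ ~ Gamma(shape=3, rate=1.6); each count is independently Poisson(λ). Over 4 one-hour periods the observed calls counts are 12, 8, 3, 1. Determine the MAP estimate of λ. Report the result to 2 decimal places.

Σxᵢ = 12+8+3+1 = 24, with n = 4.
Posterior ∝ λ^2e^(−1.6λ) · λ^24e^(−4λ) = λ^26e^(−5.6λ), i.e. Gamma(shape=27, rate=5.6).
The mode of a Gamma(a, b) with a ≥ 1 (shape–rate) is (a−1)/b = 26/5.6 ≈ 4.64.

λ̂_MAP = 4.64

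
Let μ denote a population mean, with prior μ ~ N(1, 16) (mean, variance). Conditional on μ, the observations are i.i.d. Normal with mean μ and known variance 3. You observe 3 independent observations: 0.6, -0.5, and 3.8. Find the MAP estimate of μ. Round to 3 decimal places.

μ̂_MAP = 1.282

n = 3; x̄ = (0.6 + (-0.5) + 3.8)/3 = 3.9/3 = 1.3.
For a Normal prior and Normal likelihood with known variance, the posterior is Normal; its mode equals its mean, the precision-weighted average.
Prior precision 1/σ₀² = 1/16 = 0.0625; data precision n/σ² = 3/3 = 1.
μ̂ = (0.0625·1 + 1·1.3) / (0.0625 + 1) = 1.3625/1.0625 = 109/85 ≈ 1.282.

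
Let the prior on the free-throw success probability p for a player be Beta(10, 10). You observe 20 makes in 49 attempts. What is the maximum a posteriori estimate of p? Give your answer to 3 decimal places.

p̂_MAP = 0.433

Prior: Beta(10, 10).
Data: 20 successes in 49 trials. The binomial likelihood contributes p^20(1−p)^29, so the posterior is Beta(10+20, 10+29) = Beta(30, 39).
For Beta(a, b) with a, b > 1 the mode is (a−1)/(a+b−2) = 29/67 ≈ 0.433.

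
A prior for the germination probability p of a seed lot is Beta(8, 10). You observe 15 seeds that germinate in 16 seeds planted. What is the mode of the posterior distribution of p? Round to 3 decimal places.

Prior: Beta(8, 10).
Data: 15 successes in 16 trials. The binomial likelihood contributes p^15(1−p)^1, so the posterior is Beta(8+15, 10+1) = Beta(23, 11).
For Beta(a, b) with a, b > 1 the mode is (a−1)/(a+b−2) = 22/32 ≈ 0.688.

p̂_MAP = 0.688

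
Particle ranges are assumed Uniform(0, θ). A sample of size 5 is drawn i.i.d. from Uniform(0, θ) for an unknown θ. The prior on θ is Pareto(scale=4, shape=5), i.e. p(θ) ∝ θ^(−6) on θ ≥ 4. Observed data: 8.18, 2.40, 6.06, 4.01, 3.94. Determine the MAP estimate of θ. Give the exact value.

The Uniform(0, θ) likelihood is θ^(−n) for θ ≥ max(xᵢ), zero otherwise. Here max(xᵢ) = 8.18.
Posterior ∝ θ^(−6) · θ^(−5) = θ^(−11) on θ ≥ max(4, 8.18) = 8.18.
This density is strictly decreasing in θ, so the posterior mode lies at the lower boundary of the support.

θ̂_MAP = 8.18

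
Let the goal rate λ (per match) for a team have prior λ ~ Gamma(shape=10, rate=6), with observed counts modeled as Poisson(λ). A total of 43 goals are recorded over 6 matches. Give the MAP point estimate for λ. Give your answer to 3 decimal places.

λ̂_MAP = 4.333

Σxᵢ = 43, n = 6.
Posterior ∝ λ^9e^(−6λ) · λ^43e^(−6λ) = λ^52e^(−12λ), i.e. Gamma(shape=53, rate=12).
The mode of a Gamma(a, b) with a ≥ 1 (shape–rate) is (a−1)/b = 52/12 ≈ 4.333.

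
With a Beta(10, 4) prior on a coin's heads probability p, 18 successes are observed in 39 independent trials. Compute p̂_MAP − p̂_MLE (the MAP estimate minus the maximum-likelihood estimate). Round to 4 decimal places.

Posterior is Beta(28, 25); MAP = (28−1)/(53−2) = 27/51 ≈ 0.52941.
MLE ignores the prior: p̂_MLE = k/n = 18/39 ≈ 0.46154.
Difference = 27/51 − 18/39 = 15/221 ≈ 0.0679.

MAP − MLE = 0.0679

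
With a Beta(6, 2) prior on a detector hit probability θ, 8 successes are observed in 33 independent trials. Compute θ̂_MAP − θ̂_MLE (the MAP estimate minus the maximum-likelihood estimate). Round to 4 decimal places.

MAP − MLE = 0.0909

Posterior is Beta(14, 27); MAP = (14−1)/(41−2) = 13/39 ≈ 0.33333.
MLE ignores the prior: θ̂_MLE = k/n = 8/33 ≈ 0.24242.
Difference = 13/39 − 8/33 = 1/11 ≈ 0.0909.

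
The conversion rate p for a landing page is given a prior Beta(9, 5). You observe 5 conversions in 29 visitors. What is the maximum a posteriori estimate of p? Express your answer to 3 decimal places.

p̂_MAP = 0.317

Prior: Beta(9, 5).
Data: 5 successes in 29 trials. The binomial likelihood contributes p^5(1−p)^24, so the posterior is Beta(9+5, 5+24) = Beta(14, 29).
For Beta(a, b) with a, b > 1 the mode is (a−1)/(a+b−2) = 13/41 ≈ 0.317.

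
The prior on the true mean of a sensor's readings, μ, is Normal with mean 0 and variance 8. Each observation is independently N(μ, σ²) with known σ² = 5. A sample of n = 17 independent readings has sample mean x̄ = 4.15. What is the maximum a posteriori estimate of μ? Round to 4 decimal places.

μ̂_MAP = 4.0028

n = 17, x̄ = 4.15.
For a Normal prior and Normal likelihood with known variance, the posterior is Normal; its mode equals its mean, the precision-weighted average.
Prior precision 1/σ₀² = 1/8 = 0.125; data precision n/σ² = 17/5 = 3.4.
μ̂ = (0.125·0 + 3.4·4.15) / (0.125 + 3.4) = 14.11/3.525 = 2822/705 ≈ 4.0028.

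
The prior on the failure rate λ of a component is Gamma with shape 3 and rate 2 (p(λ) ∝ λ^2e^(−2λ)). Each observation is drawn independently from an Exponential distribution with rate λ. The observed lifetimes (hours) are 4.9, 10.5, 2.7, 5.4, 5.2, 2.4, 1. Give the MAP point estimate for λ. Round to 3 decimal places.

λ̂_MAP = 0.264

The Exponential(rate=λ) likelihood is ∝ λ^n e^(−λΣtᵢ). Here n = 7 and Σtᵢ = 4.9 + 10.5 + 2.7 + 5.4 + 5.2 + 2.4 + 1 = 32.1.
Posterior ∝ λ^2e^(−2λ) · λ^7e^(−32.1λ) = λ^9e^(−34.1λ), i.e. Gamma(10, 34.1).
Mode = (a−1)/b = 9/34.1 ≈ 0.264.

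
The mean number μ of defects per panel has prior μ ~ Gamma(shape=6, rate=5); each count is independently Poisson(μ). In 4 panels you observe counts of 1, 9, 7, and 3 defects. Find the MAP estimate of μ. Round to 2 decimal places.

Σxᵢ = 1+9+7+3 = 20, with n = 4.
Posterior ∝ μ^5e^(−5μ) · μ^20e^(−4μ) = μ^25e^(−9μ), i.e. Gamma(shape=26, rate=9).
The mode of a Gamma(a, b) with a ≥ 1 (shape–rate) is (a−1)/b = 25/9 ≈ 2.78.

μ̂_MAP = 2.78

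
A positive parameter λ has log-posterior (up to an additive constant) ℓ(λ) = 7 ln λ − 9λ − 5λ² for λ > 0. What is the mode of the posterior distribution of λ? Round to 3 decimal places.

ℓ'(λ) = 7/λ − 9 − 10λ. Setting this to zero and multiplying by λ: 10λ² + 9λ − 7 = 0.
λ = (−9 + √(9² + 4·10·7)) / (2·10) = (−9 + √361) / 20 = (−9 + 19)/20 = 1/2.
ℓ''(λ) = −7/λ² − 10 < 0, confirming a maximum.

λ̂_MAP = 0.500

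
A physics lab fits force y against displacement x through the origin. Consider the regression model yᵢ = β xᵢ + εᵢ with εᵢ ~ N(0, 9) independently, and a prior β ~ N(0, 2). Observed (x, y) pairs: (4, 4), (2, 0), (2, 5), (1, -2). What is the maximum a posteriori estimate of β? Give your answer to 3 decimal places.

log p(β | y) = −Σ(yᵢ − βxᵢ)²/(2·9) − β²/(2·2) + const.
Setting the derivative to zero: Σxᵢ(yᵢ − βxᵢ)/9 − β/2 = 0, so β = Σxᵢyᵢ / (Σxᵢ² + σ²/τ²).
Σxᵢyᵢ = 4·4 + 2·0 + 2·5 + 1·(-2) = 24; Σxᵢ² = 25; σ²/τ² = 4.5.
β̂_MAP = 24 / (25 + 4.5) = 24/29.5 ≈ 0.814.

β̂_MAP = 0.814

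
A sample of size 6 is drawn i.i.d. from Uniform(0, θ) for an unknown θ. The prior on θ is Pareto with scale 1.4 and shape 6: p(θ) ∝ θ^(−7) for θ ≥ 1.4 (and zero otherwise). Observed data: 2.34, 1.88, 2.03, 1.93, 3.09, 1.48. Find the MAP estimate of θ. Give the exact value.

The Uniform(0, θ) likelihood is θ^(−n) for θ ≥ max(xᵢ), zero otherwise. Here max(xᵢ) = 3.09.
Posterior ∝ θ^(−7) · θ^(−6) = θ^(−13) on θ ≥ max(1.4, 3.09) = 3.09.
This density is strictly decreasing in θ, so the posterior mode lies at the lower boundary of the support.

θ̂_MAP = 3.09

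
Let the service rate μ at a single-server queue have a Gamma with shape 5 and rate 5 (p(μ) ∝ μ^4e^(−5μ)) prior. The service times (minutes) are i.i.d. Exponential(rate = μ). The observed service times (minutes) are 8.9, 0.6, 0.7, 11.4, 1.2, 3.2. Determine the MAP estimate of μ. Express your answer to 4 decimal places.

μ̂_MAP = 0.3226

The Exponential(rate=μ) likelihood is ∝ μ^n e^(−μΣtᵢ). Here n = 6 and Σtᵢ = 8.9 + 0.6 + 0.7 + 11.4 + 1.2 + 3.2 = 26.
Posterior ∝ μ^4e^(−5μ) · μ^6e^(−26μ) = μ^10e^(−31μ), i.e. Gamma(11, 31).
Mode = (a−1)/b = 10/31 ≈ 0.3226.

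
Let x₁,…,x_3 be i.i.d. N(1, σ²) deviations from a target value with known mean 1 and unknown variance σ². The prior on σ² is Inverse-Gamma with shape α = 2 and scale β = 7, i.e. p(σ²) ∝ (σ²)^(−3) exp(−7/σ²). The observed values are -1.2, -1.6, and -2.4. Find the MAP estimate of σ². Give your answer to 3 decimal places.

Sum of squared deviations about the known mean: SS = (-1.2−1)² + (-1.6−1)² + (-2.4−1)² = 23.16.
The Normal likelihood contributes (σ²)^(−n/2) exp(−SS/(2σ²)), so the posterior is Inverse-Gamma(α + n/2, β + SS/2) = Inverse-Gamma(3.5, 18.58).
The mode of Inverse-Gamma(a, b) is b/(a+1) = 18.58/4.5 ≈ 4.129.

σ̂²_MAP = 4.129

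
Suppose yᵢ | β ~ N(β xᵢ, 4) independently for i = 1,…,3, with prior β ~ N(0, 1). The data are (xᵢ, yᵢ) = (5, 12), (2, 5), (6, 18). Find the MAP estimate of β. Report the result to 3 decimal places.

β̂_MAP = 2.580

log p(β | y) = −Σ(yᵢ − βxᵢ)²/(2·4) − β²/(2·1) + const.
Setting the derivative to zero: Σxᵢ(yᵢ − βxᵢ)/4 − β/1 = 0, so β = Σxᵢyᵢ / (Σxᵢ² + σ²/τ²).
Σxᵢyᵢ = 5·12 + 2·5 + 6·18 = 178; Σxᵢ² = 65; σ²/τ² = 4.
β̂_MAP = 178 / (65 + 4) = 178/69 ≈ 2.580.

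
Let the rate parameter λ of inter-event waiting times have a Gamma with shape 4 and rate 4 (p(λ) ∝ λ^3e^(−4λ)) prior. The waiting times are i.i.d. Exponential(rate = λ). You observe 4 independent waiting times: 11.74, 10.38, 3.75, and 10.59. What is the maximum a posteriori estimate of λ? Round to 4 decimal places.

λ̂_MAP = 0.1730

The Exponential(rate=λ) likelihood is ∝ λ^n e^(−λΣtᵢ). Here n = 4 and Σtᵢ = 11.74 + 10.38 + 3.75 + 10.59 = 36.46.
Posterior ∝ λ^3e^(−4λ) · λ^4e^(−36.46λ) = λ^7e^(−40.46λ), i.e. Gamma(8, 40.46).
Mode = (a−1)/b = 7/40.46 ≈ 0.1730.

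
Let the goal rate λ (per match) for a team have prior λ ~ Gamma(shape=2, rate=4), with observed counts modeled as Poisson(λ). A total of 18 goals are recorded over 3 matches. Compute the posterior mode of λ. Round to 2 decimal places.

Σxᵢ = 18, n = 3.
Posterior ∝ λe^(−4λ) · λ^18e^(−3λ) = λ^19e^(−7λ), i.e. Gamma(shape=20, rate=7).
The mode of a Gamma(a, b) with a ≥ 1 (shape–rate) is (a−1)/b = 19/7 ≈ 2.71.

λ̂_MAP = 2.71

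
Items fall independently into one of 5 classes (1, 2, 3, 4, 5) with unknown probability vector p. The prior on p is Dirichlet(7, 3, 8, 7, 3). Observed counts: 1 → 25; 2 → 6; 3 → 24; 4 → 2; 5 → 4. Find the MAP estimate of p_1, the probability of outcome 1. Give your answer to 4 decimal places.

MAP estimate: 0.3690

The posterior is Dirichlet(αᵢ + nᵢ) = Dirichlet(32, 9, 32, 9, 7).
For a Dirichlet(a₁,…,a_K) with all aᵢ > 1, the mode has j-th component (aⱼ − 1)/(Σaᵢ − K).
Here Σaᵢ = 89 and K = 5, so p_1 = (32 − 1)/(89 − 5) = 31/84 ≈ 0.3690.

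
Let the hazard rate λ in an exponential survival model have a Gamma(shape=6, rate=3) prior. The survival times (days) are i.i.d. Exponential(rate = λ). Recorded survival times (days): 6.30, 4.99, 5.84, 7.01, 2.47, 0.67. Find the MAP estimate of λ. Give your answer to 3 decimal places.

The Exponential(rate=λ) likelihood is ∝ λ^n e^(−λΣtᵢ). Here n = 6 and Σtᵢ = 6.30 + 4.99 + 5.84 + 7.01 + 2.47 + 0.67 = 27.28.
Posterior ∝ λ^5e^(−3λ) · λ^6e^(−27.28λ) = λ^11e^(−30.28λ), i.e. Gamma(12, 30.28).
Mode = (a−1)/b = 11/30.28 ≈ 0.363.

λ̂_MAP = 0.363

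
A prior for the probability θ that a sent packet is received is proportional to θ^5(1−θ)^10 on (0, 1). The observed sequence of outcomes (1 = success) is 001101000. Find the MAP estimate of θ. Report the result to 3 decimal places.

The prior density ∝ θ^5(1−θ)^10 is the kernel of Beta(6, 11).
Data: 3 successes in 9 trials (from the sequence). The binomial likelihood contributes θ^3(1−θ)^6, so the posterior is Beta(6+3, 11+6) = Beta(9, 17).
For Beta(a, b) with a, b > 1 the mode is (a−1)/(a+b−2) = 8/24 ≈ 0.333.

θ̂_MAP = 0.333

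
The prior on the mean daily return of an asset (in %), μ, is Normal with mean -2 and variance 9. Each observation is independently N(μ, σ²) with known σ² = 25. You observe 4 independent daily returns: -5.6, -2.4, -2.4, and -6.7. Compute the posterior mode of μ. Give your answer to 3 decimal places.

μ̂_MAP = -3.343

n = 4; x̄ = ((-5.6) + (-2.4) + (-2.4) + (-6.7))/4 = -17.1/4 = -4.275.
For a Normal prior and Normal likelihood with known variance, the posterior is Normal; its mode equals its mean, the precision-weighted average.
Prior precision 1/σ₀² = 1/9; data precision n/σ² = 4/25 = 0.16.
μ̂ = ((1/9)·(-2) + 0.16·(-4.275)) / (1/9 + 0.16) = (-2039/2250)/(61/225) = -2039/610 ≈ -3.343.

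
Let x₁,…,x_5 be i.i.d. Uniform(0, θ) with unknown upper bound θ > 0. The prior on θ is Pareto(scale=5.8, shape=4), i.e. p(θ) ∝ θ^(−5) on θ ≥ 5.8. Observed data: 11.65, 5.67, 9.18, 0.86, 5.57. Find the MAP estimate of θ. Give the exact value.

θ̂_MAP = 11.65

The Uniform(0, θ) likelihood is θ^(−n) for θ ≥ max(xᵢ), zero otherwise. Here max(xᵢ) = 11.65.
Posterior ∝ θ^(−5) · θ^(−5) = θ^(−10) on θ ≥ max(5.8, 11.65) = 11.65.
This density is strictly decreasing in θ, so the posterior mode lies at the lower boundary of the support.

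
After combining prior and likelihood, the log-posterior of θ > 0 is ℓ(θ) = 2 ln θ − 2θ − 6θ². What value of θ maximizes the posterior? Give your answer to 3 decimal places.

θ̂_MAP = 0.333

ℓ'(θ) = 2/θ − 2 − 12θ. Setting this to zero and multiplying by θ: 12θ² + 2θ − 2 = 0.
θ = (−2 + √(2² + 4·12·2)) / (2·12) = (−2 + √100) / 24 = (−2 + 10)/24 = 1/3.
ℓ''(θ) = −2/θ² − 12 < 0, confirming a maximum.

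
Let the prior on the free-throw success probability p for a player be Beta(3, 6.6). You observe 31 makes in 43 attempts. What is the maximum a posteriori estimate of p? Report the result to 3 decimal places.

Prior: Beta(3, 6.6).
Data: 31 successes in 43 trials. The binomial likelihood contributes p^31(1−p)^12, so the posterior is Beta(3+31, 6.6+12) = Beta(34, 18.6).
For Beta(a, b) with a, b > 1 the mode is (a−1)/(a+b−2) = 33/50.6 ≈ 0.652.

p̂_MAP = 0.652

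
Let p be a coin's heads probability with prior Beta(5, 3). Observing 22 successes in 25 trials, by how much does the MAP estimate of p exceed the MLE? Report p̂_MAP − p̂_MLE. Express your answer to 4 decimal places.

Posterior is Beta(27, 6); MAP = (27−1)/(33−2) = 26/31 ≈ 0.83871.
MLE ignores the prior: p̂_MLE = k/n = 22/25 ≈ 0.88000.
Difference = 26/31 − 22/25 = -32/775 ≈ -0.0413.

MAP − MLE = -0.0413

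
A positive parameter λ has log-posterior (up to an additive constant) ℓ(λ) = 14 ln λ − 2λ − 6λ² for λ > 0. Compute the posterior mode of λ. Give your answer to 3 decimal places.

ℓ'(λ) = 14/λ − 2 − 12λ. Setting this to zero and multiplying by λ: 12λ² + 2λ − 14 = 0.
λ = (−2 + √(2² + 4·12·14)) / (2·12) = (−2 + √676) / 24 = (−2 + 26)/24 = 1.
ℓ''(λ) = −14/λ² − 12 < 0, confirming a maximum.

λ̂_MAP = 1.000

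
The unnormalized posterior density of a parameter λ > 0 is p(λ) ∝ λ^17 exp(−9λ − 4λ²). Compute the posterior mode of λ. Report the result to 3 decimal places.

λ̂_MAP = 1.000

ℓ'(λ) = 17/λ − 9 − 8λ. Setting this to zero and multiplying by λ: 8λ² + 9λ − 17 = 0.
λ = (−9 + √(9² + 4·8·17)) / (2·8) = (−9 + √625) / 16 = (−9 + 25)/16 = 1.
ℓ''(λ) = −17/λ² − 8 < 0, confirming a maximum.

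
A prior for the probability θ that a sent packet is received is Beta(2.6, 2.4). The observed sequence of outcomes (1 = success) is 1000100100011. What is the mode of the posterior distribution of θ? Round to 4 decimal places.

θ̂_MAP = 0.4125

Prior: Beta(2.6, 2.4).
Data: 5 successes in 13 trials (from the sequence). The binomial likelihood contributes θ^5(1−θ)^8, so the posterior is Beta(2.6+5, 2.4+8) = Beta(7.6, 10.4).
For Beta(a, b) with a, b > 1 the mode is (a−1)/(a+b−2) = 6.6/16 ≈ 0.4125.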